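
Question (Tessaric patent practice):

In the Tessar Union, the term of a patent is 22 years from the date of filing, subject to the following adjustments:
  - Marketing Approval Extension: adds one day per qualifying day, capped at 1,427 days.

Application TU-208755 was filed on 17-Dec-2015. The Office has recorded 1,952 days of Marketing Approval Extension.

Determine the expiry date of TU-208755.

Base term: filing date + 22 years → 17 December 2037.
Marketing Approval Extension: 1952 days claimed exceeds the 1427-day cap, so +1427 days → 13 November 2041.

2041-11-13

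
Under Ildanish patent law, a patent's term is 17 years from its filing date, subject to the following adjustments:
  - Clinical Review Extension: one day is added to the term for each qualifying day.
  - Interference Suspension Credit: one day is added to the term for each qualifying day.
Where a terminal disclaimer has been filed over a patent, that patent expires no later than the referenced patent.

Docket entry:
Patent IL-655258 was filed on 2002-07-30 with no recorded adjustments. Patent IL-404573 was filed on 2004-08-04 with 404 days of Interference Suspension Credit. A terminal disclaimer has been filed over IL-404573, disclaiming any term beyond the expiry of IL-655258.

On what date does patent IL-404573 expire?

Natural term of IL-404573:
  Base: filing + 17 years → 4 August 2021.
  Interference Suspension Credit: +404 days → 12 September 2022.
Expiry of referenced patent IL-655258:
  Base: filing + 17 years → 30 July 2019.
Terminal disclaimer: IL-404573 expires on the earlier of 12 September 2022 and 30 July 2019.

2019-07-30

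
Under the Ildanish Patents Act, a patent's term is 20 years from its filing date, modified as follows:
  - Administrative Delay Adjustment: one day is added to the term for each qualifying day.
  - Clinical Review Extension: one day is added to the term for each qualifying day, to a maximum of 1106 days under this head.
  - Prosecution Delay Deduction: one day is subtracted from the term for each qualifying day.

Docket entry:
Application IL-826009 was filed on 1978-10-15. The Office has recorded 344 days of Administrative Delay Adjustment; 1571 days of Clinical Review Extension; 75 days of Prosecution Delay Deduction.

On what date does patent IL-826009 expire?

2002-07-21

Base term: filing date + 20 years → 15 October 1998.
Administrative Delay Adjustment: +344 days → 24 September 1999.
Clinical Review Extension: 1571 days claimed exceeds the 1106-day cap, so +1106 days → 4 October 2002.
Prosecution Delay Deduction: −75 days → 21 July 2002.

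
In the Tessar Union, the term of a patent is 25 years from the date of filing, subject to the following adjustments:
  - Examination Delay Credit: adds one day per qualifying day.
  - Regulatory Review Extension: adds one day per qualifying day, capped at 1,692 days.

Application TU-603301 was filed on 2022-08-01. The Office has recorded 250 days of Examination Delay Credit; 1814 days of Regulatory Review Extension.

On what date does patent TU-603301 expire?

2052-11-24

Base term: filing date + 25 years → 1 August 2047.
Examination Delay Credit: +250 days → 7 April 2048.
Regulatory Review Extension: 1814 days claimed exceeds the 1692-day cap, so +1692 days → 24 November 2052.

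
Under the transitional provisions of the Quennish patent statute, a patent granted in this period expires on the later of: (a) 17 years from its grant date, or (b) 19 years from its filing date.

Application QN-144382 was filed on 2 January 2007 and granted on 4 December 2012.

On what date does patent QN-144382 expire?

2029-12-04

(a) grant + 17 years → 4 December 2029.
(b) filing + 19 years → 2 January 2026.
Later of the two: 4 December 2029.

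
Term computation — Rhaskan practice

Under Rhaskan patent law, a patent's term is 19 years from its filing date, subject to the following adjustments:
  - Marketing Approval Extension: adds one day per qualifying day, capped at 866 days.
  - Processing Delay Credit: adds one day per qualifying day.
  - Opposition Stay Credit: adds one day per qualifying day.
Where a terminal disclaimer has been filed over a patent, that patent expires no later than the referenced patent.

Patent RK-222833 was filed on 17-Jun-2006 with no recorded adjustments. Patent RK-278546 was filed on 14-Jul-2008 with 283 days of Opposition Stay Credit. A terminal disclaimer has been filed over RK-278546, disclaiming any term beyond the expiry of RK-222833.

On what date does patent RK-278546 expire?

June 17, 2025

Natural term of RK-278546:
  Base: filing + 19 years → 14 July 2027.
  Opposition Stay Credit: +283 days → 22 April 2028.
Expiry of referenced patent RK-222833:
  Base: filing + 19 years → 17 June 2025.
Terminal disclaimer: RK-278546 expires on the earlier of 22 April 2028 and 17 June 2025.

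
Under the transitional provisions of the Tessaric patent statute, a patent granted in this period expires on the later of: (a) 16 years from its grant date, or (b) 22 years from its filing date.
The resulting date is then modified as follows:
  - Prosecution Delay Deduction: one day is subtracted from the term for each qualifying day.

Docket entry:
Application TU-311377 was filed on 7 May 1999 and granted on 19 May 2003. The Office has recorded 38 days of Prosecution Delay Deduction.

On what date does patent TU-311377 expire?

(a) grant + 16 years → 19 May 2019.
(b) filing + 22 years → 7 May 2021.
Later of the two: 7 May 2021.
Prosecution Delay Deduction: −38 days → 30 March 2021.

2021-03-30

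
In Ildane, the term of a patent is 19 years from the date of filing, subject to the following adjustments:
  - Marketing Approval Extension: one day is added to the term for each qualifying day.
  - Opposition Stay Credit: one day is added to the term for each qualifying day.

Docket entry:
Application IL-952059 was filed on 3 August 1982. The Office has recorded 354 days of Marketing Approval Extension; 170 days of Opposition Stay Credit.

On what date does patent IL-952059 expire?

January 9, 2003

Base term: filing date + 19 years → 3 August 2001.
Marketing Approval Extension: +354 days → 23 July 2002.
Opposition Stay Credit: +170 days → 9 January 2003.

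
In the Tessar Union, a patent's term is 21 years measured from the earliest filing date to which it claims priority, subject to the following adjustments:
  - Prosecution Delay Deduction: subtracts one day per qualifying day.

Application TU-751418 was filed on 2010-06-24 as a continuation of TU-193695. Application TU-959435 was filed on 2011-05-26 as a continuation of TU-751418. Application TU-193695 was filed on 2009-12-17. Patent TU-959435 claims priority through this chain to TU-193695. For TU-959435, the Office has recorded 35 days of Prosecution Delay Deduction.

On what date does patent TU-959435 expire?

2030-11-12

Earliest priority filing: 17 December 2009.
Base term: 17 December 2009 + 21 years → 17 December 2030.
Prosecution Delay Deduction: −35 days → 12 November 2030.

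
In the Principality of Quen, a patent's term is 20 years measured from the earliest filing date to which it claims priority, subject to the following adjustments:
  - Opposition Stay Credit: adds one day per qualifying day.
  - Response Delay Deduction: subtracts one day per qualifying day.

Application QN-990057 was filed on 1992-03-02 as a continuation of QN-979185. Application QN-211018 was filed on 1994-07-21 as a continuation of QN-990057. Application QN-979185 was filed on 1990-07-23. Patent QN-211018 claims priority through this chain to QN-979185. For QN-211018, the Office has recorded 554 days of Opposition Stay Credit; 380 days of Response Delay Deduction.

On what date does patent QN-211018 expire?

2011-01-13

Earliest priority filing: 23 July 1990.
Base term: 23 July 1990 + 20 years → 23 July 2010.
Opposition Stay Credit: +554 days → 28 January 2012.
Response Delay Deduction: −380 days → 13 January 2011.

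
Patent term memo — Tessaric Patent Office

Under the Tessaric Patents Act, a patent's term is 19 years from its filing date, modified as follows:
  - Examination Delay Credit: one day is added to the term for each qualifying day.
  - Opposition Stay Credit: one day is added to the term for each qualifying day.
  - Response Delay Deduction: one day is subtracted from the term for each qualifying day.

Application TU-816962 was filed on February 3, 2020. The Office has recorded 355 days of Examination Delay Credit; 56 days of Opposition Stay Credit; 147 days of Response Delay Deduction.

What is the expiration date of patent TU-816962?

October 25, 2039

Base term: filing date + 19 years → 3 February 2039.
Examination Delay Credit: +355 days → 24 January 2040.
Opposition Stay Credit: +56 days → 20 March 2040.
Response Delay Deduction: −147 days → 25 October 2039.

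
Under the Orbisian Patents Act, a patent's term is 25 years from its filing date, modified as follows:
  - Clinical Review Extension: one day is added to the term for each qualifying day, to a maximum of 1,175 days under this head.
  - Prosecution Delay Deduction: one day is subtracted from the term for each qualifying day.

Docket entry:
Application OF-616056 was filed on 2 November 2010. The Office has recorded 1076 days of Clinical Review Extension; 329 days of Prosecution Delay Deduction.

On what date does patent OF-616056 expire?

Base term: filing date + 25 years → 2 November 2035.
Clinical Review Extension: 1076 days (within the 1175-day cap) → +1076 days → 13 October 2038.
Prosecution Delay Deduction: −329 days → 18 November 2037.

2037-11-18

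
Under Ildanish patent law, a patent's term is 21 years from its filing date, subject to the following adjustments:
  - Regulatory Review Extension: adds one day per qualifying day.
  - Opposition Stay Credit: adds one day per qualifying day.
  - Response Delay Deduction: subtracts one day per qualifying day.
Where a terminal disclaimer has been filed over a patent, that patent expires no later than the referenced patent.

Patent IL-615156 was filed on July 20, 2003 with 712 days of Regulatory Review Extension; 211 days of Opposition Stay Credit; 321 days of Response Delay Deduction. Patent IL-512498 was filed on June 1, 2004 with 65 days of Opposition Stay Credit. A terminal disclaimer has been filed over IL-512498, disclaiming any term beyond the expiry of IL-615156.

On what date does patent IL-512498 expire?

Natural term of IL-512498:
  Base: filing + 21 years → 1 June 2025.
  Opposition Stay Credit: +65 days → 5 August 2025.
Expiry of referenced patent IL-615156:
  Base: filing + 21 years → 20 July 2024.
  Regulatory Review Extension: +712 days → 2 July 2026.
  Opposition Stay Credit: +211 days → 29 January 2027.
  Response Delay Deduction: −321 days → 14 March 2026.
Terminal disclaimer: IL-512498 expires on the earlier of 5 August 2025 and 14 March 2026.

2025-08-05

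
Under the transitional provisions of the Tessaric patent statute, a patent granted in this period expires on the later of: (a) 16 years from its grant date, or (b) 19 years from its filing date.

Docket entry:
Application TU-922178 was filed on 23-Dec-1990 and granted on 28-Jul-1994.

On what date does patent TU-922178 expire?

(a) grant + 16 years → 28 July 2010.
(b) filing + 19 years → 23 December 2009.
Later of the two: 28 July 2010.

July 28, 2010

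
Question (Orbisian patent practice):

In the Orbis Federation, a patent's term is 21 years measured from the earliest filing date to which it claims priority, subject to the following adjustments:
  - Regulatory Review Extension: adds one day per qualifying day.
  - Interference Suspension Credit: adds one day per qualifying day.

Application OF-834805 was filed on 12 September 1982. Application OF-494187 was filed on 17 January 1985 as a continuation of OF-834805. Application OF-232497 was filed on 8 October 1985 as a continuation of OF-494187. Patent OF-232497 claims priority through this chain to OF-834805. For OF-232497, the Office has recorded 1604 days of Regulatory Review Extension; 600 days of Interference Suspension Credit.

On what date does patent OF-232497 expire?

September 24, 2009

Earliest priority filing: 12 September 1982.
Base term: 12 September 1982 + 21 years → 12 September 2003.
Regulatory Review Extension: +1604 days → 2 February 2008.
Interference Suspension Credit: +600 days → 24 September 2009.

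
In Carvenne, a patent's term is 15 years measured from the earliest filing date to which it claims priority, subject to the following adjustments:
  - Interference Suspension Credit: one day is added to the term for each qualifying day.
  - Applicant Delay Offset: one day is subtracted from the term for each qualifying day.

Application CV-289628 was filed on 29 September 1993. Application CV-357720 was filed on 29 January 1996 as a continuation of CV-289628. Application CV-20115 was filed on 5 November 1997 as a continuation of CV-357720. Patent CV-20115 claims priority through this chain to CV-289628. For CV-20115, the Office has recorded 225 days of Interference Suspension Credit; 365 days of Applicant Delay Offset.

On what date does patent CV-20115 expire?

2008-05-12

Earliest priority filing: 29 September 1993.
Base term: 29 September 1993 + 15 years → 29 September 2008.
Interference Suspension Credit: +225 days → 12 May 2009.
Applicant Delay Offset: −365 days → 12 May 2008.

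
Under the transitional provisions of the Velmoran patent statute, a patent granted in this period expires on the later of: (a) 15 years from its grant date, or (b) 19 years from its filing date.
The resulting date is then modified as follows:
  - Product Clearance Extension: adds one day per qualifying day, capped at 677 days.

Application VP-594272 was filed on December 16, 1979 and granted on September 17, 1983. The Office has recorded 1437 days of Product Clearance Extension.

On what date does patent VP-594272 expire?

2000-10-23

(a) grant + 15 years → 17 September 1998.
(b) filing + 19 years → 16 December 1998.
Later of the two: 16 December 1998.
Product Clearance Extension: 1437 days claimed exceeds the 677-day cap, so +677 days → 23 October 2000.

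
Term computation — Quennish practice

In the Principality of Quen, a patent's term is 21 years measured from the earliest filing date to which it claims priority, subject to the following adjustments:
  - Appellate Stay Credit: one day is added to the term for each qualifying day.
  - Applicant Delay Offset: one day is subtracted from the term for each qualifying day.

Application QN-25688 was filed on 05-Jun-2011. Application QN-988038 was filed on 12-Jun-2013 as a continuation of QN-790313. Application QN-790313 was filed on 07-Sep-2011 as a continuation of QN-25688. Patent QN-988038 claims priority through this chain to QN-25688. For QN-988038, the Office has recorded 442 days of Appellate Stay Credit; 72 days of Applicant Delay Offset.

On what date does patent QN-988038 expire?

2033-06-10

Earliest priority filing: 5 June 2011.
Base term: 5 June 2011 + 21 years → 5 June 2032.
Appellate Stay Credit: +442 days → 21 August 2033.
Applicant Delay Offset: −72 days → 10 June 2033.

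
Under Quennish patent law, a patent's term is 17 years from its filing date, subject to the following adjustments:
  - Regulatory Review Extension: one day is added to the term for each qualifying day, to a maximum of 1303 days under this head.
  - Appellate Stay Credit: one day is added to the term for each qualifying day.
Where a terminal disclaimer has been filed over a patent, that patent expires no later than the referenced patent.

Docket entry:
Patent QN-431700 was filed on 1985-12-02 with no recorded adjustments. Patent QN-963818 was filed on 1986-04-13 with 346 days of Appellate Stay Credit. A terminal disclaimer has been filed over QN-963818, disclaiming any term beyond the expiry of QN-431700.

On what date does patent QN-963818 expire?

2002-12-02

Natural term of QN-963818:
  Base: filing + 17 years → 13 April 2003.
  Appellate Stay Credit: +346 days → 24 March 2004.
Expiry of referenced patent QN-431700:
  Base: filing + 17 years → 2 December 2002.
Terminal disclaimer: QN-963818 expires on the earlier of 24 March 2004 and 2 December 2002.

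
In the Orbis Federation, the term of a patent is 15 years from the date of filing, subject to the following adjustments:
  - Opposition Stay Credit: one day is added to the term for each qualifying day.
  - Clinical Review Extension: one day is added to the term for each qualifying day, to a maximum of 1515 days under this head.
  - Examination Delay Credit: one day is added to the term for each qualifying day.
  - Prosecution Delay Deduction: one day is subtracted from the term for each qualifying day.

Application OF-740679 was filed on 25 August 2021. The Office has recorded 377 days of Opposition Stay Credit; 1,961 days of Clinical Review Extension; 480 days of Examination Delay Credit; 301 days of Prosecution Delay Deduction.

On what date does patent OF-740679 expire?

April 27, 2042

Base term: filing date + 15 years → 25 August 2036.
Opposition Stay Credit: +377 days → 6 September 2037.
Clinical Review Extension: 1961 days claimed exceeds the 1515-day cap, so +1515 days → 30 October 2041.
Examination Delay Credit: +480 days → 22 February 2043.
Prosecution Delay Deduction: −301 days → 27 April 2042.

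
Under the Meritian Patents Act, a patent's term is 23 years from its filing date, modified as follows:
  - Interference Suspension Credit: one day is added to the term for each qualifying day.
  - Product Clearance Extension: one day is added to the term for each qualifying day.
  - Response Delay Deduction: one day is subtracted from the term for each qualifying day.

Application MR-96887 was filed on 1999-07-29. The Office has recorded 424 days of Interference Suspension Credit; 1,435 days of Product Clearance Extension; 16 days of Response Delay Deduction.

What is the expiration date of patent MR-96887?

2027-08-15

Base term: filing date + 23 years → 29 July 2022.
Interference Suspension Credit: +424 days → 26 September 2023.
Product Clearance Extension: +1435 days → 31 August 2027.
Response Delay Deduction: −16 days → 15 August 2027.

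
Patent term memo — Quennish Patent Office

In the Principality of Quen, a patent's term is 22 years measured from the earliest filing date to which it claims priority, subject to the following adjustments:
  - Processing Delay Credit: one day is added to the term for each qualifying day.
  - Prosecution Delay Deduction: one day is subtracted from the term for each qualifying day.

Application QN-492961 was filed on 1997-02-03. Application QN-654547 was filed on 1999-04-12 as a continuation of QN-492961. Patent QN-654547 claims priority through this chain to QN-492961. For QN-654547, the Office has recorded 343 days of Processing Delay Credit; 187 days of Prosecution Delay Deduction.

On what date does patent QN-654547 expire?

2019-07-09

Earliest priority filing: 3 February 1997.
Base term: 3 February 1997 + 22 years → 3 February 2019.
Processing Delay Credit: +343 days → 12 January 2020.
Prosecution Delay Deduction: −187 days → 9 July 2019.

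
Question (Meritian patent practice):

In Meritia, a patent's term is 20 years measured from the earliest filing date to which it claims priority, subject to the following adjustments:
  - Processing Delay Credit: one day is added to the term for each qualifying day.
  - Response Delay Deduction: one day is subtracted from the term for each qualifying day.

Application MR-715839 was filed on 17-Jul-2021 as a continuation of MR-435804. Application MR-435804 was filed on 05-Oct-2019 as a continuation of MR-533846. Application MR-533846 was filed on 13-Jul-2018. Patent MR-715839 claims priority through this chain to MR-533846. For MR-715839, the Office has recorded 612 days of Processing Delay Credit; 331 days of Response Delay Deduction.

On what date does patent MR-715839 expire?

Earliest priority filing: 13 July 2018.
Base term: 13 July 2018 + 20 years → 13 July 2038.
Processing Delay Credit: +612 days → 16 March 2040.
Response Delay Deduction: −331 days → 20 April 2039.

April 20, 2039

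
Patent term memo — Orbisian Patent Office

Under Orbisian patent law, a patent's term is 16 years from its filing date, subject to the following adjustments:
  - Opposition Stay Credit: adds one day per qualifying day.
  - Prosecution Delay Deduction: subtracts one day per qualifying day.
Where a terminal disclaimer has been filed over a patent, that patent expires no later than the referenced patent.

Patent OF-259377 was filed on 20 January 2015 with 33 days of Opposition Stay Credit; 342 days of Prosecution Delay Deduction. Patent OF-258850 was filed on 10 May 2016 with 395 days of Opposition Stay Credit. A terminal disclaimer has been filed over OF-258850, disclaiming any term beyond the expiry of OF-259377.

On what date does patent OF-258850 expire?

Natural term of OF-258850:
  Base: filing + 16 years → 10 May 2032.
  Opposition Stay Credit: +395 days → 9 June 2033.
Expiry of referenced patent OF-259377:
  Base: filing + 16 years → 20 January 2031.
  Opposition Stay Credit: +33 days → 22 February 2031.
  Prosecution Delay Deduction: −342 days → 17 March 2030.
Terminal disclaimer: OF-258850 expires on the earlier of 9 June 2033 and 17 March 2030.

2030-03-17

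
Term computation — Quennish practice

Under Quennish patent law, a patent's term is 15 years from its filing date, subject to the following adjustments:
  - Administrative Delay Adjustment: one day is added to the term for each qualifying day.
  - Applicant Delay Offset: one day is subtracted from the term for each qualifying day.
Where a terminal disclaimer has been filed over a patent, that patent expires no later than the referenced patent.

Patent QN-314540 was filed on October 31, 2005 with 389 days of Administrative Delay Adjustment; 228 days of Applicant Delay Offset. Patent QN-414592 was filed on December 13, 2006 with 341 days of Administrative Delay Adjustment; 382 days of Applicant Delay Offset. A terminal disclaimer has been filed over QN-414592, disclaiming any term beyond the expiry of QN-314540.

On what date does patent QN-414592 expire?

Natural term of QN-414592:
  Base: filing + 15 years → 13 December 2021.
  Administrative Delay Adjustment: +341 days → 19 November 2022.
  Applicant Delay Offset: −382 days → 2 November 2021.
Expiry of referenced patent QN-314540:
  Base: filing + 15 years → 31 October 2020.
  Administrative Delay Adjustment: +389 days → 24 November 2021.
  Applicant Delay Offset: −228 days → 10 April 2021.
Terminal disclaimer: QN-414592 expires on the earlier of 2 November 2021 and 10 April 2021.

2021-04-10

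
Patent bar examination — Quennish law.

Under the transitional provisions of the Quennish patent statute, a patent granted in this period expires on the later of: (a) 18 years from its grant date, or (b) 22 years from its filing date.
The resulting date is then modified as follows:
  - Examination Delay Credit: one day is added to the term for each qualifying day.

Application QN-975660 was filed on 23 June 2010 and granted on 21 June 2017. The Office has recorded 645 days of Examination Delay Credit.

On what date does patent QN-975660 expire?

(a) grant + 18 years → 21 June 2035.
(b) filing + 22 years → 23 June 2032.
Later of the two: 21 June 2035.
Examination Delay Credit: +645 days → 27 March 2037.

2037-03-27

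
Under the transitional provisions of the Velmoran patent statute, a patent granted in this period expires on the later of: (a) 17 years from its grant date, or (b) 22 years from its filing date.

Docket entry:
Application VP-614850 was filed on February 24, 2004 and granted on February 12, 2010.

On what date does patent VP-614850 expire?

(a) grant + 17 years → 12 February 2027.
(b) filing + 22 years → 24 February 2026.
Later of the two: 12 February 2027.

2027-02-12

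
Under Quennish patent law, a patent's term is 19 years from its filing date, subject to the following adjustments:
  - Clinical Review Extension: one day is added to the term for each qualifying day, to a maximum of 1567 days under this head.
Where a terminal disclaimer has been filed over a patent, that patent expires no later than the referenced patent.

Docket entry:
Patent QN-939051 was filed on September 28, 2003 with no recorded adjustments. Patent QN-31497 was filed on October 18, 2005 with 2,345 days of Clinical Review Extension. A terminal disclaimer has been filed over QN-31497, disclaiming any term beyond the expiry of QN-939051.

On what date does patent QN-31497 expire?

Natural term of QN-31497:
  Base: filing + 19 years → 18 October 2024.
  Clinical Review Extension: 2345 days claimed exceeds the 1567-day cap, so +1567 days → 1 February 2029.
Expiry of referenced patent QN-939051:
  Base: filing + 19 years → 28 September 2022.
Terminal disclaimer: QN-31497 expires on the earlier of 1 February 2029 and 28 September 2022.

September 28, 2022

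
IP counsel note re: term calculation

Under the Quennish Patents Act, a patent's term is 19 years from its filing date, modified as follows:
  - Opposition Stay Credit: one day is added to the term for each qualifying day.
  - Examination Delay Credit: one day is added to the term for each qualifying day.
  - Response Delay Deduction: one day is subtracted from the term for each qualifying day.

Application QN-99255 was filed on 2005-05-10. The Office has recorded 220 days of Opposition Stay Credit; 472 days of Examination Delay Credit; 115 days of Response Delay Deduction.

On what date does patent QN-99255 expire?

Base term: filing date + 19 years → 10 May 2024.
Opposition Stay Credit: +220 days → 16 December 2024.
Examination Delay Credit: +472 days → 2 April 2026.
Response Delay Deduction: −115 days → 8 December 2025.

December 8, 2025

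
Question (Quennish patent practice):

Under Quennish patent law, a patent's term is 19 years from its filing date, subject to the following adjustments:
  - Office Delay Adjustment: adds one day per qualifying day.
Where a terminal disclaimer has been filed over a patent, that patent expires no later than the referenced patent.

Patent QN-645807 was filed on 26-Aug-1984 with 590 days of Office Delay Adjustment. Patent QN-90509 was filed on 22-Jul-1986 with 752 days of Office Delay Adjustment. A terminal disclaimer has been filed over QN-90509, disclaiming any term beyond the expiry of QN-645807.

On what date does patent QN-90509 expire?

2005-04-07

Natural term of QN-90509:
  Base: filing + 19 years → 22 July 2005.
  Office Delay Adjustment: +752 days → 13 August 2007.
Expiry of referenced patent QN-645807:
  Base: filing + 19 years → 26 August 2003.
  Office Delay Adjustment: +590 days → 7 April 2005.
Terminal disclaimer: QN-90509 expires on the earlier of 13 August 2007 and 7 April 2005.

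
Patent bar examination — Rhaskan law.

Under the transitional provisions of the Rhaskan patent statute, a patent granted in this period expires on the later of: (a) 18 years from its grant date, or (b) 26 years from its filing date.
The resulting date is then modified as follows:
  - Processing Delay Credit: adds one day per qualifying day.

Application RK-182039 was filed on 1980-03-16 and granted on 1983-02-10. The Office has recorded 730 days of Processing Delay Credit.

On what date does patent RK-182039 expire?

(a) grant + 18 years → 10 February 2001.
(b) filing + 26 years → 16 March 2006.
Later of the two: 16 March 2006.
Processing Delay Credit: +730 days → 15 March 2008.

March 15, 2008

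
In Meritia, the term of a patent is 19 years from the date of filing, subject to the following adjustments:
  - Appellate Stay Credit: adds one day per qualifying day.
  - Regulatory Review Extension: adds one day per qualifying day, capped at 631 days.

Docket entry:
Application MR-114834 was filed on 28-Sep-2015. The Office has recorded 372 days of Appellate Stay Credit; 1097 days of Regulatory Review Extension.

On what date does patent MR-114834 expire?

June 27, 2037

Base term: filing date + 19 years → 28 September 2034.
Appellate Stay Credit: +372 days → 5 October 2035.
Regulatory Review Extension: 1097 days claimed exceeds the 631-day cap, so +631 days → 27 June 2037.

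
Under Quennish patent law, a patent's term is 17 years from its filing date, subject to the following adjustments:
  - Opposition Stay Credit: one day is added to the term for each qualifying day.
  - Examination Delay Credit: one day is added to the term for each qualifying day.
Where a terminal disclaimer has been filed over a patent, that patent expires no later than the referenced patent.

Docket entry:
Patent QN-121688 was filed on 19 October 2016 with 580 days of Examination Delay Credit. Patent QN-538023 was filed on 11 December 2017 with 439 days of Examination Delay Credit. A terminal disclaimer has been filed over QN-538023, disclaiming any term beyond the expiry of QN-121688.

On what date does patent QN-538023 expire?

May 22, 2035

Natural term of QN-538023:
  Base: filing + 17 years → 11 December 2034.
  Examination Delay Credit: +439 days → 23 February 2036.
Expiry of referenced patent QN-121688:
  Base: filing + 17 years → 19 October 2033.
  Examination Delay Credit: +580 days → 22 May 2035.
Terminal disclaimer: QN-538023 expires on the earlier of 23 February 2036 and 22 May 2035.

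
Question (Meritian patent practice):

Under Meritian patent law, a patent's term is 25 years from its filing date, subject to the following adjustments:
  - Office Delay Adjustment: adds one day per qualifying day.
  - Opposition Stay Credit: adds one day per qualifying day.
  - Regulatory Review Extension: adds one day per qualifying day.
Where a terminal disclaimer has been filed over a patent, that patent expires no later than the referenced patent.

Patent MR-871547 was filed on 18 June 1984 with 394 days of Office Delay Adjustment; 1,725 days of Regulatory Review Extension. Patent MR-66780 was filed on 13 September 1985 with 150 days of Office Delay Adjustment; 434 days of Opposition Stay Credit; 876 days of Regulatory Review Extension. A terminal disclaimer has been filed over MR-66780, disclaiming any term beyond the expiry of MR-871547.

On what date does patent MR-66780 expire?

Natural term of MR-66780:
  Base: filing + 25 years → 13 September 2010.
  Office Delay Adjustment: +150 days → 10 February 2011.
  Opposition Stay Credit: +434 days → 19 April 2012.
  Regulatory Review Extension: +876 days → 12 September 2014.
Expiry of referenced patent MR-871547:
  Base: filing + 25 years → 18 June 2009.
  Office Delay Adjustment: +394 days → 17 July 2010.
  Regulatory Review Extension: +1725 days → 7 April 2015.
Terminal disclaimer: MR-66780 expires on the earlier of 12 September 2014 and 7 April 2015.

September 12, 2014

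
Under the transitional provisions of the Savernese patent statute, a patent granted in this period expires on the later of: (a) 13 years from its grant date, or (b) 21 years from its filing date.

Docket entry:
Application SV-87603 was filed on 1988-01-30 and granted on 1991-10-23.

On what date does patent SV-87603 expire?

January 30, 2009

(a) grant + 13 years → 23 October 2004.
(b) filing + 21 years → 30 January 2009.
Later of the two: 30 January 2009.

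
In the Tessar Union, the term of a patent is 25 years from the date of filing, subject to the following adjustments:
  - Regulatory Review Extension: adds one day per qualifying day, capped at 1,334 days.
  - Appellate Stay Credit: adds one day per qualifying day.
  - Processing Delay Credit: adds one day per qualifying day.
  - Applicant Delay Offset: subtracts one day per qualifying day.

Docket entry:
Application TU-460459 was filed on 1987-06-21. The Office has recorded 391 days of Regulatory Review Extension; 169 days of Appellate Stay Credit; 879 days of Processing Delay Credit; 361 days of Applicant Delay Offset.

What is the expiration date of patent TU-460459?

Base term: filing date + 25 years → 21 June 2012.
Regulatory Review Extension: 391 days (within the 1334-day cap) → +391 days → 17 July 2013.
Appellate Stay Credit: +169 days → 2 January 2014.
Processing Delay Credit: +879 days → 30 May 2016.
Applicant Delay Offset: −361 days → 4 June 2015.

2015-06-04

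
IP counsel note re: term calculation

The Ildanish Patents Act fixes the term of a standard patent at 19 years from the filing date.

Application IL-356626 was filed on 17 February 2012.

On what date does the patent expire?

Filing date + 19 years → 17 February 2031.

2031-02-17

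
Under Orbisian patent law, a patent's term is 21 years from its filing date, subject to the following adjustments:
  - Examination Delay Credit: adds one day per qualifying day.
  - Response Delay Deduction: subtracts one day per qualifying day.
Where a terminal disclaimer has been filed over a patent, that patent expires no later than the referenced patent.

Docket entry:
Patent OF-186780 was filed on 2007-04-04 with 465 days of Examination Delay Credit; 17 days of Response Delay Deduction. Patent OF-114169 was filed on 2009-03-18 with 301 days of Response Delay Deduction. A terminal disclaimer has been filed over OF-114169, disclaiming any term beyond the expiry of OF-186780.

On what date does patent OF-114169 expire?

2029-05-21

Natural term of OF-114169:
  Base: filing + 21 years → 18 March 2030.
  Response Delay Deduction: −301 days → 21 May 2029.
Expiry of referenced patent OF-186780:
  Base: filing + 21 years → 4 April 2028.
  Examination Delay Credit: +465 days → 13 July 2029.
  Response Delay Deduction: −17 days → 26 June 2029.
Terminal disclaimer: OF-114169 expires on the earlier of 21 May 2029 and 26 June 2029.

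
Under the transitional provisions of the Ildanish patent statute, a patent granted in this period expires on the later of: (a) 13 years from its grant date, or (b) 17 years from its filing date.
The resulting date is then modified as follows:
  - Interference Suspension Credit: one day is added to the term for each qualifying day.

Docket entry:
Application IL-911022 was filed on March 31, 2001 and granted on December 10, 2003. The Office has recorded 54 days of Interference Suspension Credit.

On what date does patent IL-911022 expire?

(a) grant + 13 years → 10 December 2016.
(b) filing + 17 years → 31 March 2018.
Later of the two: 31 March 2018.
Interference Suspension Credit: +54 days → 24 May 2018.

May 24, 2018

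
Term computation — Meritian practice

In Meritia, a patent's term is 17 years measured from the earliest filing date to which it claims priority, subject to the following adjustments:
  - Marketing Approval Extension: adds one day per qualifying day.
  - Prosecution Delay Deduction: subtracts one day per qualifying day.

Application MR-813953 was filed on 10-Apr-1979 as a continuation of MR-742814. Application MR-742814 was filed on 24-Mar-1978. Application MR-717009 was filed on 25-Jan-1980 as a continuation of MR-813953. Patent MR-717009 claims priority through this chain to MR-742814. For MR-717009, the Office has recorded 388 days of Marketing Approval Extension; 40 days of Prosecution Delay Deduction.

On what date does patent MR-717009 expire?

Earliest priority filing: 24 March 1978.
Base term: 24 March 1978 + 17 years → 24 March 1995.
Marketing Approval Extension: +388 days → 15 April 1996.
Prosecution Delay Deduction: −40 days → 6 March 1996.

March 6, 1996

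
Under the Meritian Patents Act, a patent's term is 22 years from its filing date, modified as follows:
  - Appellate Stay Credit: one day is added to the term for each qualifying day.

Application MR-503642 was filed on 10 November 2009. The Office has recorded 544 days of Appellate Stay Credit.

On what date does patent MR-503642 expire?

May 7, 2033

Base term: filing date + 22 years → 10 November 2031.
Appellate Stay Credit: +544 days → 7 May 2033.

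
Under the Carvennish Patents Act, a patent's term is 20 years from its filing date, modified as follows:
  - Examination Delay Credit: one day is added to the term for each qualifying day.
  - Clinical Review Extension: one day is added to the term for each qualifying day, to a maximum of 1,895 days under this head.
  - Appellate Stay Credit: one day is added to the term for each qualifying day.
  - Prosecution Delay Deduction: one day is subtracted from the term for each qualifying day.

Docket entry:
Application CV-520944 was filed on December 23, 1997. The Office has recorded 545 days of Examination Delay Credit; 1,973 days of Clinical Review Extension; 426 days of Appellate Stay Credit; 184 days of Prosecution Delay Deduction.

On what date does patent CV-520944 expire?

Base term: filing date + 20 years → 23 December 2017.
Examination Delay Credit: +545 days → 21 June 2019.
Clinical Review Extension: 1973 days claimed exceeds the 1895-day cap, so +1895 days → 28 August 2024.
Appellate Stay Credit: +426 days → 28 October 2025.
Prosecution Delay Deduction: −184 days → 27 April 2025.

April 27, 2025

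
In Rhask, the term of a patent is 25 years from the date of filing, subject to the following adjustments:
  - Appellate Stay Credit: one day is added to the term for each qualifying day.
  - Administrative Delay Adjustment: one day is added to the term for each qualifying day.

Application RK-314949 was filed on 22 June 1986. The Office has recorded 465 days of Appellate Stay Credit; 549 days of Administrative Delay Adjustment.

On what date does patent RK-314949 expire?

Base term: filing date + 25 years → 22 June 2011.
Appellate Stay Credit: +465 days → 29 September 2012.
Administrative Delay Adjustment: +549 days → 1 April 2014.

2014-04-01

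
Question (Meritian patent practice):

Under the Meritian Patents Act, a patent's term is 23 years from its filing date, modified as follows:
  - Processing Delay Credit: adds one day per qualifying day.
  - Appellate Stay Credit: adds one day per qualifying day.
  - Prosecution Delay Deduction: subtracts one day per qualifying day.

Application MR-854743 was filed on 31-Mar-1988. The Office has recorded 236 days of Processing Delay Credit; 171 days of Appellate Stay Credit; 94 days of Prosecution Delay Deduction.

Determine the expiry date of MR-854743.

February 7, 2012

Base term: filing date + 23 years → 31 March 2011.
Processing Delay Credit: +236 days → 22 November 2011.
Appellate Stay Credit: +171 days → 11 May 2012.
Prosecution Delay Deduction: −94 days → 7 February 2012.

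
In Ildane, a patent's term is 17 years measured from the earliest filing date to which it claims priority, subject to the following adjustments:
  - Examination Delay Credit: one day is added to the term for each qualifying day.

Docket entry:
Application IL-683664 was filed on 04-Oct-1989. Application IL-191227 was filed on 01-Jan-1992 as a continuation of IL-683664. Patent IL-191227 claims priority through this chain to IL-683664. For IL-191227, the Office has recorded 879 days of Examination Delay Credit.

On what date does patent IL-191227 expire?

March 1, 2009

Earliest priority filing: 4 October 1989.
Base term: 4 October 1989 + 17 years → 4 October 2006.
Examination Delay Credit: +879 days → 1 March 2009.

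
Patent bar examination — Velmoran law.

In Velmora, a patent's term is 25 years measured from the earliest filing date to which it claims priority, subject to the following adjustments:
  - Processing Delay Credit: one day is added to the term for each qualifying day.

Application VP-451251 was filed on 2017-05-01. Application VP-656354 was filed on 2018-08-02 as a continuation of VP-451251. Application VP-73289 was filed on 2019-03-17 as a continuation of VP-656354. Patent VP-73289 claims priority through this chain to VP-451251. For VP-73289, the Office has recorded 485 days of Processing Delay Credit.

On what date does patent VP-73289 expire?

Earliest priority filing: 1 May 2017.
Base term: 1 May 2017 + 25 years → 1 May 2042.
Processing Delay Credit: +485 days → 29 August 2043.

2043-08-29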